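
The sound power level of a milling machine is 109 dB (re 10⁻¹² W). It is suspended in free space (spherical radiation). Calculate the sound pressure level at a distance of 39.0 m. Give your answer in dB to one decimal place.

66.2 dB

The power spreads over a sphere of area 4π·r², so L_p = L_w − 10·log₁₀(4π·r²).
4π·r² = 1.911e+04 m², 10·log₁₀ of that is 42.813 dB.
L_p = 109 − 42.813 = 66.19 dB.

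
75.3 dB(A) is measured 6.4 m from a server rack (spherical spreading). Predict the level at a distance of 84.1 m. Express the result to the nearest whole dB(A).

53 dB(A)

Spherical spreading from a point source gives a 20·log₁₀(r₂/r₁) drop.
L₂ = 75.3 − 20·log₁₀(84.1/6.4) = 75.3 − 22.372 = 52.93 dB(A).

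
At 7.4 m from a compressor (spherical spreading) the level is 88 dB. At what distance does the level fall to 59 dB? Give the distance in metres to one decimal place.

Point-source spreading drops the level by 20·log₁₀(r₂/r₁); inverting, r₂/r₁ = 10^(ΔL/20).
r₂ = 7.4·10^((88−59)/20) = 7.4·10^(29.0/20) = 208.56 m.

208.6 m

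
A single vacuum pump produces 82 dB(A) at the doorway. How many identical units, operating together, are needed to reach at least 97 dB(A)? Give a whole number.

N identical sources give L₁ + 10·log₁₀ N, so require 10·log₁₀ N ≥ 97 − 82 = 15.0 dB.
N ≥ 10^(15.0/10) = 31.623, so N = 32.

32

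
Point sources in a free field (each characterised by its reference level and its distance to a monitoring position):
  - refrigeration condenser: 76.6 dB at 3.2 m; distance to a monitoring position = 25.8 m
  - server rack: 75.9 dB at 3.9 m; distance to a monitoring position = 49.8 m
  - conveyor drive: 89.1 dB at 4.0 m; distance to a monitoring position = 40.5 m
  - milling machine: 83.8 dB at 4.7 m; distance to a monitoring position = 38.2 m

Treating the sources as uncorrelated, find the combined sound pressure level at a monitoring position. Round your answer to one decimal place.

Apply inverse-square spreading to bring every level to the receiver, then sum 10^(L/10).
refrigeration condenser: 76.6 − 20·log₁₀(25.8/3.2) = 76.6 − 18.13 = 58.47 dB.
server rack: 75.9 − 20·log₁₀(49.8/3.9) = 75.9 − 22.12 = 53.78 dB.
conveyor drive: 89.1 − 20·log₁₀(40.5/4.0) = 89.1 − 20.11 = 68.99 dB.
milling machine: 83.8 − 20·log₁₀(38.2/4.7) = 83.8 − 18.20 = 65.60 dB.
Σ 10^(L/10) = 1.250e+07 → L_total = 10·log₁₀(1.250e+07) = 70.97 dB.

71.0 dB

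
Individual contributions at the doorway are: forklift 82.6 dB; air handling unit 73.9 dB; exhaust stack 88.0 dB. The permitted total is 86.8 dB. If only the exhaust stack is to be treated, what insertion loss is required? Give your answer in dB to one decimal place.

Fixed contribution from the other sources: Σ 10^(L/10) = 10^(82.6/10) + 10^(73.9/10) = 2.065e+08 (83.15 dB).
The limit corresponds to 10^(86.8/10) = 4.786e+08; subtracting the fixed part leaves 2.721e+08 for the exhaust stack, i.e. 84.35 dB.
So the exhaust stack must be reduced from 88.0 to 84.35 dB: IL = 3.65 dB.

3.7 dB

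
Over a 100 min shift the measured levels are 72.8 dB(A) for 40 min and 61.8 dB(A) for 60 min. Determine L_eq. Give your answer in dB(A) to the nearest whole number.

The energy average is taken in the linear domain: L_eq = 10·log₁₀[(Σ tᵢ·10^(Lᵢ/10))/T], T = 100 min.
Σ tᵢ·10^(Lᵢ/10) = 40·10^(72.8/10) + 60·10^(61.8/10) = 8.530e+08.
L_eq = 10·log₁₀(8.530e+08/100) = 69.31 dB(A).

69 dB(A)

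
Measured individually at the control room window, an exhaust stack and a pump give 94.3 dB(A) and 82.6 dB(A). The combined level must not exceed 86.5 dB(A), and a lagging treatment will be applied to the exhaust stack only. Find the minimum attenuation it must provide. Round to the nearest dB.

10 dB

The untreated sources together contribute 10^(82.6/10) = 1.820e+08, i.e. 82.60 dB(A).
The limit corresponds to 10^(86.5/10) = 4.467e+08; subtracting the fixed part leaves 2.647e+08 for the exhaust stack, i.e. 84.23 dB(A).
Required insertion loss = 94.3 − 84.23 = 10.07 dB.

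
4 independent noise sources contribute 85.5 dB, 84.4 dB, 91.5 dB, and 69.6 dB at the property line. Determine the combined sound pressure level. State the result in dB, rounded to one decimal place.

93.1 dB

Incoherent sources combine by intensity addition: L_total = 10·log₁₀(Σ 10^(L_i/10)).
Σ 10^(L/10) = 10^(85.5/10) + 10^(84.4/10) + 10^(91.5/10) + 10^(69.6/10) = 2.052e+09.
L_total = 10·log₁₀(2.052e+09) = 93.12 dB.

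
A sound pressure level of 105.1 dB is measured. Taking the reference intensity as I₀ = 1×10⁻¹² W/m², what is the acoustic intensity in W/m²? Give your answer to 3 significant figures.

0.0324 W/m²

I/I₀ = 10^(105.1/10) = 3.236e+10, so I = 3.236e+10 × 10⁻¹² W/m².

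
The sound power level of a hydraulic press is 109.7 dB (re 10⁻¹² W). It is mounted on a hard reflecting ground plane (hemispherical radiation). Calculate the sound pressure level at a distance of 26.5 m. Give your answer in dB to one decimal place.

73.3 dB

The power spreads over a hemisphere of area 2π·r², so L_p = L_w − 10·log₁₀(2π·r²).
2π·r² = 4412 m², 10·log₁₀ of that is 36.447 dB.
L_p = 109.7 − 36.447 = 73.25 dB.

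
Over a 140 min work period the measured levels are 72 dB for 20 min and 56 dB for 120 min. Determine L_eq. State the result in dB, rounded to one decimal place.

The energy average is taken in the linear domain: L_eq = 10·log₁₀[(Σ tᵢ·10^(Lᵢ/10))/T], T = 140 min.
Σ tᵢ·10^(Lᵢ/10) = 20·10^(72/10) + 120·10^(56/10) = 3.648e+08.
L_eq = 10·log₁₀(3.648e+08/140) = 64.16 dB.

64.2 dB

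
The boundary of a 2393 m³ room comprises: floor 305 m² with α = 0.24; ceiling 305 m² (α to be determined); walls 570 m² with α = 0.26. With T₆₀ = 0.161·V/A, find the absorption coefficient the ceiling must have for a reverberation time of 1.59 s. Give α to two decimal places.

0.07

From T₆₀ = 0.161·V/A, the target T₆₀ = 1.59 s needs A = 0.161·2393/1.59 = 242.31 m².
Absorption from the other surfaces = 305·0.24 + 570·0.26 = 221.40 m², so the ceiling must supply 20.91 m² over 305 m².
α = 20.91/305 = 0.069.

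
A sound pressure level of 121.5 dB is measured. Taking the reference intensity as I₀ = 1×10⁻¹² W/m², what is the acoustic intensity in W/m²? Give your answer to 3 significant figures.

I = I₀·10^(L/10) = 10⁻¹² × 10^(121.5/10) = 10^(0.150).

1.41 W/m²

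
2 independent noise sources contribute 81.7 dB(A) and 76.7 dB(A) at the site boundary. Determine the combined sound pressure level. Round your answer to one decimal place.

For uncorrelated sources the intensities add, so convert each level to linear form, sum, and take 10·log₁₀ of the total.
Σ 10^(L/10) = 10^(81.7/10) + 10^(76.7/10) = 1.947e+08.
L_total = 10·log₁₀(1.947e+08) = 82.89 dB(A).

82.9 dB(A)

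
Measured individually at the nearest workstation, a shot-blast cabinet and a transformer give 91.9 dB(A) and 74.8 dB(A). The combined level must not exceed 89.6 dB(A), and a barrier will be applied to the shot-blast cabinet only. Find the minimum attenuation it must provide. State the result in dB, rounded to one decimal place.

2.4 dB

The untreated sources together contribute 10^(74.8/10) = 3.020e+07, i.e. 74.80 dB(A).
The limit corresponds to 10^(89.6/10) = 9.120e+08; subtracting the fixed part leaves 8.818e+08 for the shot-blast cabinet, i.e. 89.45 dB(A).
Required insertion loss = 91.9 − 89.45 = 2.45 dB.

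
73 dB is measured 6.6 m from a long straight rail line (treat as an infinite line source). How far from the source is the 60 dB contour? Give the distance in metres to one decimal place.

The 13.0 dB drop corresponds to a distance ratio of 10^(13.0/10) for a line source.
r₂ = 6.6·10^((73−60)/10) = 6.6·10^(13.0/10) = 131.69 m.

131.7 m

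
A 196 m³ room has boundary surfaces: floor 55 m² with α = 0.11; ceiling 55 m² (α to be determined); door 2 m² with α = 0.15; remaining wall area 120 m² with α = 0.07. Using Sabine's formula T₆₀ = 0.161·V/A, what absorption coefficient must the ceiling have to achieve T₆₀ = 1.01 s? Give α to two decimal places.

Required total absorption A = 0.161·196/1.01 = 31.24 m².
Absorption from the other surfaces = 55·0.11 + 2·0.15 + 120·0.07 = 14.75 m², so the ceiling must supply 16.49 m² over 55 m².
α = 16.49/55 = 0.300.

0.30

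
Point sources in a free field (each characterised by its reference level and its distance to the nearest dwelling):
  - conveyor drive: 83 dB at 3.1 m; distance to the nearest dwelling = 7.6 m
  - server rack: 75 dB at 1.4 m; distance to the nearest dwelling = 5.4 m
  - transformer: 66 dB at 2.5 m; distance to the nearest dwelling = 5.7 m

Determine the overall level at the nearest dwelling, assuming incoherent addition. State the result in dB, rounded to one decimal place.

75.6 dB

Propagate each source to the receiver with L = L_ref − 20·log₁₀(r/r_ref), then add intensities.
conveyor drive: 83 − 20·log₁₀(7.6/3.1) = 83 − 7.79 = 75.21 dB.
server rack: 75 − 20·log₁₀(5.4/1.4) = 75 − 11.73 = 63.27 dB.
transformer: 66 − 20·log₁₀(5.7/2.5) = 66 − 7.16 = 58.84 dB.
Σ 10^(L/10) = 3.609e+07 → L_total = 10·log₁₀(3.609e+07) = 75.57 dB.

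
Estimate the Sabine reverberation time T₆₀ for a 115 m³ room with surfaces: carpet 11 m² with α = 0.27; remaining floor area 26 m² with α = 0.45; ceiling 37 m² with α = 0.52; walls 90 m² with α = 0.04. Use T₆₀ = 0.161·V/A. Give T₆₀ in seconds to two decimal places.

A = Σ Sᵢαᵢ = 11·0.27 + 26·0.45 + 37·0.52 + 90·0.04 = 37.51 m².
T₆₀ = 0.161 × 115 / 37.51 = 0.494 s.

0.49 s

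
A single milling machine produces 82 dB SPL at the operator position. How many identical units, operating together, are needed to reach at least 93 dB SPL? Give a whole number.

13

N identical sources give L₁ + 10·log₁₀ N, so require 10·log₁₀ N ≥ 93 − 82 = 11.0 dB.
N ≥ 10^(11.0/10) = 12.589, so N = 13.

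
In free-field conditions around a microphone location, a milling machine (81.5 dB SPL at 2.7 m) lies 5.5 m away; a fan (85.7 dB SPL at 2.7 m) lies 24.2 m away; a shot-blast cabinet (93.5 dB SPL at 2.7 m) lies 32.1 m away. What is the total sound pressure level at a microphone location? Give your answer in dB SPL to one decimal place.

77.4 dB SPL

First find each source's level at the receiver (point-source: −20·log₁₀(r/r_ref)), then combine on an intensity basis.
milling machine: 81.5 − 20·log₁₀(5.5/2.7) = 81.5 − 6.18 = 75.32 dB SPL.
fan: 85.7 − 20·log₁₀(24.2/2.7) = 85.7 − 19.05 = 66.65 dB SPL.
shot-blast cabinet: 93.5 − 20·log₁₀(32.1/2.7) = 93.5 − 21.50 = 72.00 dB SPL.
Σ 10^(L/10) = 5.450e+07 → L_total = 10·log₁₀(5.450e+07) = 77.36 dB SPL.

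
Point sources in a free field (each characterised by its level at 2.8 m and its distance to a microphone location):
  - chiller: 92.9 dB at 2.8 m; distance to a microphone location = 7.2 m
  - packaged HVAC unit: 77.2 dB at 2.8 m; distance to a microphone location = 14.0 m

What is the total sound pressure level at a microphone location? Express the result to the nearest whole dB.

85 dB

Apply inverse-square spreading to bring every level to the receiver, then sum 10^(L/10).
chiller: 92.9 − 20·log₁₀(7.2/2.8) = 92.9 − 8.20 = 84.70 dB.
packaged HVAC unit: 77.2 − 20·log₁₀(14.0/2.8) = 77.2 − 13.98 = 63.22 dB.
Σ 10^(L/10) = 2.970e+08 → L_total = 10·log₁₀(2.970e+08) = 84.73 dB.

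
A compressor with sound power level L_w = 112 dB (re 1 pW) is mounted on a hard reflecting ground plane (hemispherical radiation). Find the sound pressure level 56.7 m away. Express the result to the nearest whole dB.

69 dB

L_p = L_w − 10·log₁₀(2π·r²) with r = 56.7 m.
2π·r² = 2.02e+04 m², 10·log₁₀ of that is 43.053 dB.
L_p = 112 − 43.053 = 68.95 dB.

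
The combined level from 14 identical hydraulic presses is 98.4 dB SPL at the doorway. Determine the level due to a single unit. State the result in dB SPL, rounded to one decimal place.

86.9 dB SPL

14 equal contributions raise the level by 10·log₁₀ 14 = 11.461 dB, so each unit alone gives 98.4 − 11.461.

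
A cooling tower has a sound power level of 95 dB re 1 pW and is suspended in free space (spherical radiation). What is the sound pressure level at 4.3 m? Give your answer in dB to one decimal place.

The power spreads over a sphere of area 4π·r², so L_p = L_w − 10·log₁₀(4π·r²).
4π·r² = 232.4 m², 10·log₁₀ of that is 23.661 dB.
L_p = 95 − 23.661 = 71.34 dB.

71.3 dB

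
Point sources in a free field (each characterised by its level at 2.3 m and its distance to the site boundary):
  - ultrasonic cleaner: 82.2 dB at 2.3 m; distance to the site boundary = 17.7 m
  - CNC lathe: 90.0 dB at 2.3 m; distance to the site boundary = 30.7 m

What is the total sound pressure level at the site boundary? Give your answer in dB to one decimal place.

69.3 dB

Propagate each source to the receiver with L = L_ref − 20·log₁₀(r/r_ref), then add intensities.
ultrasonic cleaner: 82.2 − 20·log₁₀(17.7/2.3) = 82.2 − 17.72 = 64.48 dB.
CNC lathe: 90.0 − 20·log₁₀(30.7/2.3) = 90.0 − 22.51 = 67.49 dB.
Σ 10^(L/10) = 8.415e+06 → L_total = 10·log₁₀(8.415e+06) = 69.25 dB.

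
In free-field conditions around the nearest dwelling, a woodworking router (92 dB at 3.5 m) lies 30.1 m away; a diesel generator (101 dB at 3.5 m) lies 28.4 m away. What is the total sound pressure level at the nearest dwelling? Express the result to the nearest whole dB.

Apply inverse-square spreading to bring every level to the receiver, then sum 10^(L/10).
woodworking router: 92 − 20·log₁₀(30.1/3.5) = 92 − 18.69 = 73.31 dB.
diesel generator: 101 − 20·log₁₀(28.4/3.5) = 101 − 18.19 = 82.81 dB.
Σ 10^(L/10) = 2.126e+08 → L_total = 10·log₁₀(2.126e+08) = 83.28 dB.

83 dB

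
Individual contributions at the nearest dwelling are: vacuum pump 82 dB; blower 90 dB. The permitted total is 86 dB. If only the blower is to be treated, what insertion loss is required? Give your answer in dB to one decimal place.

6.2 dB

Everything except the blower sums to 10^(82/10) = 1.585e+08 in linear terms, 82.00 dB.
To meet 86 dB overall, the treated blower may contribute at most 10^(86/10) − 1.585e+08 = 2.396e+08, i.e. 83.80 dB.
Required insertion loss = 90 − 83.80 = 6.20 dB.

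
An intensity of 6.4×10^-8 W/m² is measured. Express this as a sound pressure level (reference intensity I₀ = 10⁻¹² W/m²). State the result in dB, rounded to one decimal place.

48.1 dB

I/I₀ = 6.4×10^-8/10⁻¹² = 6.4×10^4, and L = 10·log₁₀(I/I₀).
L = 10·(0.8062 + 4) = 48.06 dB.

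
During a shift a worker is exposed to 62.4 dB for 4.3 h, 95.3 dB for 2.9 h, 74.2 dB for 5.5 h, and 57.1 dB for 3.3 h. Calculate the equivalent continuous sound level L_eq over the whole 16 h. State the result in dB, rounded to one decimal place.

88.0 dB

The energy average is taken in the linear domain: L_eq = 10·log₁₀[(Σ tᵢ·10^(Lᵢ/10))/T], T = 16 h.
Σ tᵢ·10^(Lᵢ/10) = 4.3·10^(62.4/10) + 2.9·10^(95.3/10) + 5.5·10^(74.2/10) + 3.3·10^(57.1/10) = 9.980e+09.
L_eq = 10·log₁₀(9.980e+09/16) = 87.95 dB.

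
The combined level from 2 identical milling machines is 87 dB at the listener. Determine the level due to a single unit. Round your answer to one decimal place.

84.0 dB

2 equal contributions raise the level by 10·log₁₀ 2 = 3.010 dB, so each unit alone gives 87 − 3.010.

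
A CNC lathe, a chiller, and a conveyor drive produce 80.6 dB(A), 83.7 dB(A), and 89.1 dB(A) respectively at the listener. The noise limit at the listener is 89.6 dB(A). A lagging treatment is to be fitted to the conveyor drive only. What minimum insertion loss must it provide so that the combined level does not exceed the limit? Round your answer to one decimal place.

The untreated sources together contribute 10^(80.6/10) + 10^(83.7/10) = 3.492e+08, i.e. 85.43 dB(A).
The limit corresponds to 10^(89.6/10) = 9.120e+08; subtracting the fixed part leaves 5.628e+08 for the conveyor drive, i.e. 87.50 dB(A).
So the conveyor drive must be reduced from 89.1 to 87.50 dB(A): IL = 1.60 dB.

1.6 dB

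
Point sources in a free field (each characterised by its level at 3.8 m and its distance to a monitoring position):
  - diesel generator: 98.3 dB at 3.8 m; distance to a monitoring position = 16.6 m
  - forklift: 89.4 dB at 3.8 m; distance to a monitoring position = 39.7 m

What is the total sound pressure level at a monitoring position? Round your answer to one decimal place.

Propagate each source to the receiver with L = L_ref − 20·log₁₀(r/r_ref), then add intensities.
diesel generator: 98.3 − 20·log₁₀(16.6/3.8) = 98.3 − 12.81 = 85.49 dB.
forklift: 89.4 − 20·log₁₀(39.7/3.8) = 89.4 − 20.38 = 69.02 dB.
Σ 10^(L/10) = 3.623e+08 → L_total = 10·log₁₀(3.623e+08) = 85.59 dB.

85.6 dB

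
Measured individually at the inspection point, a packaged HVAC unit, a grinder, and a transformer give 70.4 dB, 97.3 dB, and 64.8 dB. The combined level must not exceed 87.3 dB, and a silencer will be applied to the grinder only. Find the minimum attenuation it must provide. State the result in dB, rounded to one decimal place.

The untreated sources together contribute 10^(70.4/10) + 10^(64.8/10) = 1.398e+07, i.e. 71.46 dB.
The limit corresponds to 10^(87.3/10) = 5.370e+08; subtracting the fixed part leaves 5.230e+08 for the grinder, i.e. 87.19 dB.
Required insertion loss = 97.3 − 87.19 = 10.11 dB.

10.1 dB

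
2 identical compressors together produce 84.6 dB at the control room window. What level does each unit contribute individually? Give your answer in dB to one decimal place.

Dividing the total intensity by 2 lowers the level by 10·log₁₀ 2 = 3.010 dB: L₁ = 84.6 − 3.010.

81.6 dB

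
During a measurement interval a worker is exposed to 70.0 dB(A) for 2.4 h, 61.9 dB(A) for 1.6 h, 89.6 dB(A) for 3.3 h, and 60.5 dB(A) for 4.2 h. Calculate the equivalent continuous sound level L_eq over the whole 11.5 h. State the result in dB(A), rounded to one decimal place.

The energy average is taken in the linear domain: L_eq = 10·log₁₀[(Σ tᵢ·10^(Lᵢ/10))/T], T = 11.5 h.
Σ tᵢ·10^(Lᵢ/10) = 2.4·10^(70.0/10) + 1.6·10^(61.9/10) + 3.3·10^(89.6/10) + 4.2·10^(60.5/10) = 3.041e+09.
L_eq = 10·log₁₀(3.041e+09/11.5) = 84.22 dB(A).

84.2 dB(A)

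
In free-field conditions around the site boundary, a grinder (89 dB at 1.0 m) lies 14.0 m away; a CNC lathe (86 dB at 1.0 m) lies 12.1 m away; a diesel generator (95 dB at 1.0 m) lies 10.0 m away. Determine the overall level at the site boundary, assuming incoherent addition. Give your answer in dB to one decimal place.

75.8 dB

Apply inverse-square spreading to bring every level to the receiver, then sum 10^(L/10).
grinder: 89 − 20·log₁₀(14.0/1.0) = 89 − 22.92 = 66.08 dB.
CNC lathe: 86 − 20·log₁₀(12.1/1.0) = 86 − 21.66 = 64.34 dB.
diesel generator: 95 − 20·log₁₀(10.0/1.0) = 95 − 20.00 = 75.00 dB.
Σ 10^(L/10) = 3.839e+07 → L_total = 10·log₁₀(3.839e+07) = 75.84 dB.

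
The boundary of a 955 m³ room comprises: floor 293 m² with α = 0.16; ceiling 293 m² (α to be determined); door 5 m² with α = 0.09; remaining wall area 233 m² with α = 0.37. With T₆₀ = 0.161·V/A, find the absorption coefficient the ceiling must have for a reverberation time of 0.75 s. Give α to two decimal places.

A = 0.161·V/T₆₀ = 0.161·955/0.75 = 205.01 m² sabins.
Absorption from the other surfaces = 293·0.16 + 5·0.09 + 233·0.37 = 133.54 m², so the ceiling must supply 71.47 m² over 293 m².
α = 71.47/293 = 0.244.

0.24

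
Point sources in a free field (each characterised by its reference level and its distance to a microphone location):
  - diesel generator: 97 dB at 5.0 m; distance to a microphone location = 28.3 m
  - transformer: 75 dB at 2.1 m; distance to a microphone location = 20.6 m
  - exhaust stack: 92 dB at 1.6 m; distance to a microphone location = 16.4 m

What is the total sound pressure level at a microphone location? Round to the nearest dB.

82 dB

Apply inverse-square spreading to bring every level to the receiver, then sum 10^(L/10).
diesel generator: 97 − 20·log₁₀(28.3/5.0) = 97 − 15.06 = 81.94 dB.
transformer: 75 − 20·log₁₀(20.6/2.1) = 75 − 19.83 = 55.17 dB.
exhaust stack: 92 − 20·log₁₀(16.4/1.6) = 92 − 20.21 = 71.79 dB.
Σ 10^(L/10) = 1.719e+08 → L_total = 10·log₁₀(1.719e+08) = 82.35 dB.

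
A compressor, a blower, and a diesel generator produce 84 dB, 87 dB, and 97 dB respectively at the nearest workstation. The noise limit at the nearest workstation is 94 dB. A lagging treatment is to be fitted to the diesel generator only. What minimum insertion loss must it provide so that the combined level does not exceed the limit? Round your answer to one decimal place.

Everything except the diesel generator sums to 10^(84/10) + 10^(87/10) = 7.524e+08 in linear terms, 88.76 dB.
To meet 94 dB overall, the treated diesel generator may contribute at most 10^(94/10) − 7.524e+08 = 1.760e+09, i.e. 92.45 dB.
Required insertion loss = 97 − 92.45 = 4.55 dB.

4.5 dB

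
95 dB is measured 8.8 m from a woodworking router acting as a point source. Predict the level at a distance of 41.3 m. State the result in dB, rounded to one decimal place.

81.6 dB

Spherical spreading from a point source gives a 20·log₁₀(r₂/r₁) drop.
L₂ = 95 − 20·log₁₀(41.3/8.8) = 95 − 13.429 = 81.57 dB.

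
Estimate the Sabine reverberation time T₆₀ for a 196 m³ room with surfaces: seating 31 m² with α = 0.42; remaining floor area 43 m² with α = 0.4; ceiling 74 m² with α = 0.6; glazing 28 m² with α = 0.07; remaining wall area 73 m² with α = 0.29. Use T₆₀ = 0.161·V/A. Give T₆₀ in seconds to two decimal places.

Summing Sᵢαᵢ: 31·0.42 + 43·0.4 + 74·0.6 + 28·0.07 + 73·0.29 = 97.75 m².
T₆₀ = 0.161·V/A = 0.161·196/97.75 = 0.323 s.

0.32 s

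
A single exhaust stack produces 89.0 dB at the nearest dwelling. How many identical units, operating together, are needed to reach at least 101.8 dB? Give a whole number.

N identical sources give L₁ + 10·log₁₀ N, so require 10·log₁₀ N ≥ 101.8 − 89.0 = 12.8 dB.
N ≥ 10^(12.8/10) = 19.055, so N = 20.

20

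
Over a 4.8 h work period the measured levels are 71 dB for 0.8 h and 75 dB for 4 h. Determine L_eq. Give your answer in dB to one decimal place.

74.5 dB

Weight each interval's intensity by its duration and average over T = 4.8 h:
Σ tᵢ·10^(Lᵢ/10) = 0.8·10^(71/10) + 4·10^(75/10) = 1.366e+08.
L_eq = 10·log₁₀(1.366e+08/4.8) = 74.54 dB.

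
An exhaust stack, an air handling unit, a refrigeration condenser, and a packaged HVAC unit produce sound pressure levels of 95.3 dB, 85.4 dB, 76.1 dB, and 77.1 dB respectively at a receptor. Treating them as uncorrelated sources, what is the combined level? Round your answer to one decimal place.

95.8 dB

For uncorrelated sources the intensities add, so convert each level to linear form, sum, and take 10·log₁₀ of the total.
Σ 10^(L/10) = 10^(95.3/10) + 10^(85.4/10) + 10^(76.1/10) + 10^(77.1/10) = 3.827e+09.
L_total = 10·log₁₀(3.827e+09) = 95.83 dB.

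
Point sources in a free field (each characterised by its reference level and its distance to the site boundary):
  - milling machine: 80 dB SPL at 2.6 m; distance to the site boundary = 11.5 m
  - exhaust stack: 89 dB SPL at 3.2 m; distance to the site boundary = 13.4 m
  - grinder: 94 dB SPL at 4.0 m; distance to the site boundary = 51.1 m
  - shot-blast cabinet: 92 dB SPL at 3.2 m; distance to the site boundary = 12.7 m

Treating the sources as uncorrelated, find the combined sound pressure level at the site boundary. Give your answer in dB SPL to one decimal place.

Apply inverse-square spreading to bring every level to the receiver, then sum 10^(L/10).
milling machine: 80 − 20·log₁₀(11.5/2.6) = 80 − 12.91 = 67.09 dB SPL.
exhaust stack: 89 − 20·log₁₀(13.4/3.2) = 89 − 12.44 = 76.56 dB SPL.
grinder: 94 − 20·log₁₀(51.1/4.0) = 94 − 22.13 = 71.87 dB SPL.
shot-blast cabinet: 92 − 20·log₁₀(12.7/3.2) = 92 − 11.97 = 80.03 dB SPL.
Σ 10^(L/10) = 1.664e+08 → L_total = 10·log₁₀(1.664e+08) = 82.21 dB SPL.

82.2 dB SPL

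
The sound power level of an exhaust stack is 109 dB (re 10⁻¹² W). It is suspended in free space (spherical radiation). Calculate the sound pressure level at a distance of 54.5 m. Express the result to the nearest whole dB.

Free-field spherical radiation: L_p = L_w − 10·log₁₀(4π·r²), r = 54.5 m.
4π·r² = 3.733e+04 m², 10·log₁₀ of that is 45.720 dB.
L_p = 109 − 45.720 = 63.28 dB.

63 dB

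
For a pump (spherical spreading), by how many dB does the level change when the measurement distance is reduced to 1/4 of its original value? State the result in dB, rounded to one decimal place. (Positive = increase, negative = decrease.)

+12.0 dB

With spherical spreading the level changes by −20·log₁₀(r₂/r₁).
ΔL = −20·log₁₀(0.25) = +12.04 dB.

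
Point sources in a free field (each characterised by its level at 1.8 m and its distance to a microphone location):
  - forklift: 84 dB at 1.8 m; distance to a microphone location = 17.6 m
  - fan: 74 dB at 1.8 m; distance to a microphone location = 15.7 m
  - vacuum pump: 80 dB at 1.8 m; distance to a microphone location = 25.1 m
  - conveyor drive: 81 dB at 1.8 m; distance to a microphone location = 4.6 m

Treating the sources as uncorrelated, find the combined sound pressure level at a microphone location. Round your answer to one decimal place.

First find each source's level at the receiver (point-source: −20·log₁₀(r/r_ref)), then combine on an intensity basis.
forklift: 84 − 20·log₁₀(17.6/1.8) = 84 − 19.80 = 64.20 dB.
fan: 74 − 20·log₁₀(15.7/1.8) = 74 − 18.81 = 55.19 dB.
vacuum pump: 80 − 20·log₁₀(25.1/1.8) = 80 − 22.89 = 57.11 dB.
conveyor drive: 81 − 20·log₁₀(4.6/1.8) = 81 − 8.15 = 72.85 dB.
Σ 10^(L/10) = 2.275e+07 → L_total = 10·log₁₀(2.275e+07) = 73.57 dB.

73.6 dB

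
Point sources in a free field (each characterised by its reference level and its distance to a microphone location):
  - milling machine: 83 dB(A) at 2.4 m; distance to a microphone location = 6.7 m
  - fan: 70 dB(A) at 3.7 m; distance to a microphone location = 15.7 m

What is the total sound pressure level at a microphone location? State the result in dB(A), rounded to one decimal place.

First find each source's level at the receiver (point-source: −20·log₁₀(r/r_ref)), then combine on an intensity basis.
milling machine: 83 − 20·log₁₀(6.7/2.4) = 83 − 8.92 = 74.08 dB(A).
fan: 70 − 20·log₁₀(15.7/3.7) = 70 − 12.55 = 57.45 dB(A).
Σ 10^(L/10) = 2.616e+07 → L_total = 10·log₁₀(2.616e+07) = 74.18 dB(A).

74.2 dB(A)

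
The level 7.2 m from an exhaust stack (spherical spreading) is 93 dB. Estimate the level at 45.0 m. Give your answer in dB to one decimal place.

Point-source attenuation: ΔL = 20·log₁₀(r₂/r₁) = 20·log₁₀(45.0/7.2) = 15.918 dB.
L₂ = 93 − 20·log₁₀(45.0/7.2) = 93 − 15.918 = 77.08 dB.

77.1 dB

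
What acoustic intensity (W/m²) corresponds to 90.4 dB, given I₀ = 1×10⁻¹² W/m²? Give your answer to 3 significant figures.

L = 10·log₁₀(I/I₀) ⇒ I = I₀·10^(L/10) = 10⁻¹² × 10^9.04.

0.00110 W/m²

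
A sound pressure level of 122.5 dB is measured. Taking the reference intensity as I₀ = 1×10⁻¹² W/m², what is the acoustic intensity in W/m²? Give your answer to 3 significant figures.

I = I₀·10^(L/10) = 10⁻¹² × 10^(122.5/10) = 10^(0.250).

1.78 W/m²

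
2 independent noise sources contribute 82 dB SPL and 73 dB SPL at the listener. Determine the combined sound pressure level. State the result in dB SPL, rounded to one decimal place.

82.5 dB SPL

Incoherent sources combine by intensity addition: L_total = 10·log₁₀(Σ 10^(L_i/10)).
Σ 10^(L/10) = 10^(82/10) + 10^(73/10) = 1.784e+08.
L_total = 10·log₁₀(1.784e+08) = 82.51 dB SPL.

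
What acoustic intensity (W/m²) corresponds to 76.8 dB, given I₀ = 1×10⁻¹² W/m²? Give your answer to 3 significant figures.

4.79e-05 W/m²

I = I₀·10^(L/10) = 10⁻¹² × 10^(76.8/10) = 10^(-4.320).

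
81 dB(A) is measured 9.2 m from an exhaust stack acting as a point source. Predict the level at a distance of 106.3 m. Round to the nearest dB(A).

60 dB(A)

Point-source attenuation: ΔL = 20·log₁₀(r₂/r₁) = 20·log₁₀(106.3/9.2) = 21.255 dB.
L₂ = 81 − 20·log₁₀(106.3/9.2) = 81 − 21.255 = 59.75 dB(A).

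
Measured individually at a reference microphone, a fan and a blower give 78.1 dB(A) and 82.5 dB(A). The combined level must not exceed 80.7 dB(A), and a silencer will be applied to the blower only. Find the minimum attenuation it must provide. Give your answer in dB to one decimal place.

5.3 dB

The untreated sources together contribute 10^(78.1/10) = 6.457e+07, i.e. 78.10 dB(A).
To meet 80.7 dB(A) overall, the treated blower may contribute at most 10^(80.7/10) − 6.457e+07 = 5.292e+07, i.e. 77.24 dB(A).
So the blower must be reduced from 82.5 to 77.24 dB(A): IL = 5.26 dB.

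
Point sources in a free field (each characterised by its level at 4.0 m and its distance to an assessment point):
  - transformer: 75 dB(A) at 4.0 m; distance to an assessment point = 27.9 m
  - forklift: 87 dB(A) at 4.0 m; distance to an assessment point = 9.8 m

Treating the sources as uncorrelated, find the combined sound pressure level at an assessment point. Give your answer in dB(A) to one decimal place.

79.3 dB(A)

Apply inverse-square spreading to bring every level to the receiver, then sum 10^(L/10).
transformer: 75 − 20·log₁₀(27.9/4.0) = 75 − 16.87 = 58.13 dB(A).
forklift: 87 − 20·log₁₀(9.8/4.0) = 87 − 7.78 = 79.22 dB(A).
Σ 10^(L/10) = 8.415e+07 → L_total = 10·log₁₀(8.415e+07) = 79.25 dB(A).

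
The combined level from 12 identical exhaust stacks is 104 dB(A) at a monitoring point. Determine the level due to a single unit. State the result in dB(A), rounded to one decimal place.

93.2 dB(A)

For N identical incoherent sources L_total = L₁ + 10·log₁₀ N, so L₁ = 104 − 10·log₁₀(12) = 104 − 10.792.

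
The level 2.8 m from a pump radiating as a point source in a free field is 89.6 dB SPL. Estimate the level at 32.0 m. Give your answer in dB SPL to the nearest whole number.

For a point source, L₂ = L₁ − 20·log₁₀(r₂/r₁).
L₂ = 89.6 − 20·log₁₀(32.0/2.8) = 89.6 − 21.160 = 68.44 dB SPL.

68 dB SPL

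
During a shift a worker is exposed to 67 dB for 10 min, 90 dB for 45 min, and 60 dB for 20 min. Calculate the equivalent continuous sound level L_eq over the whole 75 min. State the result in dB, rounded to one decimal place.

87.8 dB

Weight each interval's intensity by its duration and average over T = 75 min:
Σ tᵢ·10^(Lᵢ/10) = 10·10^(67/10) + 45·10^(90/10) + 20·10^(60/10) = 4.507e+10.
L_eq = 10·log₁₀(4.507e+10/75) = 87.79 dB.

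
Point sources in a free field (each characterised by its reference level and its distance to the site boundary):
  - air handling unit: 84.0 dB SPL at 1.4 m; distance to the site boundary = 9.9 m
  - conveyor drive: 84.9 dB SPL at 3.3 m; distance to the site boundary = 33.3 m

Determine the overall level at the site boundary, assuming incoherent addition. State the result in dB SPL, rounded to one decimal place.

Propagate each source to the receiver with L = L_ref − 20·log₁₀(r/r_ref), then add intensities.
air handling unit: 84.0 − 20·log₁₀(9.9/1.4) = 84.0 − 16.99 = 67.01 dB SPL.
conveyor drive: 84.9 − 20·log₁₀(33.3/3.3) = 84.9 − 20.08 = 64.82 dB SPL.
Σ 10^(L/10) = 8.058e+06 → L_total = 10·log₁₀(8.058e+06) = 69.06 dB SPL.

69.1 dB SPL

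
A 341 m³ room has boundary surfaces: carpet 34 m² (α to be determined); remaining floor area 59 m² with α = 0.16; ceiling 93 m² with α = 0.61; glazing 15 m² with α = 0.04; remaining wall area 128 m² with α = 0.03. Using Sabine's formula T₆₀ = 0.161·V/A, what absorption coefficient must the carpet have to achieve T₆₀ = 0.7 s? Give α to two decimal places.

A = 0.161·V/T₆₀ = 0.161·341/0.7 = 78.43 m² sabins.
Absorption from the other surfaces = 59·0.16 + 93·0.61 + 15·0.04 + 128·0.03 = 70.61 m², so the carpet must supply 7.82 m² over 34 m².
α = 7.82/34 = 0.230.

0.23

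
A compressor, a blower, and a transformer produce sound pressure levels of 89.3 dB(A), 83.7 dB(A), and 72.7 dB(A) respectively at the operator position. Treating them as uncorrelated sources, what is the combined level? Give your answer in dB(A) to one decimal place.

90.4 dB(A)

Incoherent sources combine by intensity addition: L_total = 10·log₁₀(Σ 10^(L_i/10)).
Σ 10^(L/10) = 10^(89.3/10) + 10^(83.7/10) + 10^(72.7/10) = 1.104e+09.
L_total = 10·log₁₀(1.104e+09) = 90.43 dB(A).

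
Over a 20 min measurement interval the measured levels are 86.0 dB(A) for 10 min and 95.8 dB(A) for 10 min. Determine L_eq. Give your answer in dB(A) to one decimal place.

93.2 dB(A)

Weight each interval's intensity by its duration and average over T = 20 min:
Σ tᵢ·10^(Lᵢ/10) = 10·10^(86.0/10) + 10·10^(95.8/10) = 4.200e+10.
L_eq = 10·log₁₀(4.200e+10/20) = 93.22 dB(A).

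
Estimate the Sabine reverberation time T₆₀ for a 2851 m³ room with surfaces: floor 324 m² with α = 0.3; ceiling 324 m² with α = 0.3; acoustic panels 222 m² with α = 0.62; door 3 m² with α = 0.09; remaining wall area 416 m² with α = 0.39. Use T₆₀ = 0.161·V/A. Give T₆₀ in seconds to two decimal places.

Total absorption A = 324·0.3 + 324·0.3 + 222·0.62 + 3·0.09 + 416·0.39 = 494.55 m² sabins.
T₆₀ = 0.161 × 2851 / 494.55 = 0.928 s.

0.93 s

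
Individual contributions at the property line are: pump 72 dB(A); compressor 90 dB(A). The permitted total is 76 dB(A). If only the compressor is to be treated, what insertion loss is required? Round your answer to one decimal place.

16.2 dB

Fixed contribution from the other source: Σ 10^(L/10) = 10^(72/10) = 1.585e+07 (72.00 dB(A)).
The limit corresponds to 10^(76/10) = 3.981e+07; subtracting the fixed part leaves 2.396e+07 for the compressor, i.e. 73.80 dB(A).
So the compressor must be reduced from 90 to 73.80 dB(A): IL = 16.20 dB.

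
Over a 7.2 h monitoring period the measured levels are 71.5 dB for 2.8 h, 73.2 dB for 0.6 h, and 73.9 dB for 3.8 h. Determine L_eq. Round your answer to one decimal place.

Weight each interval's intensity by its duration and average over T = 7.2 h:
Σ tᵢ·10^(Lᵢ/10) = 2.8·10^(71.5/10) + 0.6·10^(73.2/10) + 3.8·10^(73.9/10) = 1.454e+08.
L_eq = 10·log₁₀(1.454e+08/7.2) = 73.05 dB.

73.1 dB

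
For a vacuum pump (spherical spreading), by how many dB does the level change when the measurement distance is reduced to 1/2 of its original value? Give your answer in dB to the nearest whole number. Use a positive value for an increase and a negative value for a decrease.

+6 dB

With spherical spreading the level changes by −20·log₁₀(r₂/r₁).
ΔL = −20·log₁₀(0.5) = +6.02 dB.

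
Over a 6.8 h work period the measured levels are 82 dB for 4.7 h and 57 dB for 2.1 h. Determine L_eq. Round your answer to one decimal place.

The energy average is taken in the linear domain: L_eq = 10·log₁₀[(Σ tᵢ·10^(Lᵢ/10))/T], T = 6.8 h.
Σ tᵢ·10^(Lᵢ/10) = 4.7·10^(82/10) + 2.1·10^(57/10) = 7.460e+08.
L_eq = 10·log₁₀(7.460e+08/6.8) = 80.40 dB.

80.4 dB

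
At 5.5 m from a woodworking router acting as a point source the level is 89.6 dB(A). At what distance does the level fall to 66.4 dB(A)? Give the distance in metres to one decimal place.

79.5 m

Point-source spreading drops the level by 20·log₁₀(r₂/r₁); inverting, r₂/r₁ = 10^(ΔL/20).
r₂ = 5.5·10^((89.6−66.4)/20) = 5.5·10^(23.2/20) = 79.50 m.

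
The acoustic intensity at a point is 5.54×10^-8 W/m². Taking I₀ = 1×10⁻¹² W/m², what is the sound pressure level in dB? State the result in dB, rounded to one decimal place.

47.4 dB

I/I₀ = 5.54×10^-8/10⁻¹² = 5.54×10^4, and L = 10·log₁₀(I/I₀).
L = 10·(0.7435 + 4) = 47.44 dB.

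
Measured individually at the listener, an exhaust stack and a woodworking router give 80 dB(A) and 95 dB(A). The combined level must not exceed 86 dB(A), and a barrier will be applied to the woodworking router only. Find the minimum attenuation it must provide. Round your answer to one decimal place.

10.3 dB

The untreated sources together contribute 10^(80/10) = 1.000e+08, i.e. 80.00 dB(A).
The limit corresponds to 10^(86/10) = 3.981e+08; subtracting the fixed part leaves 2.981e+08 for the woodworking router, i.e. 84.74 dB(A).
Required insertion loss = 95 − 84.74 = 10.26 dB.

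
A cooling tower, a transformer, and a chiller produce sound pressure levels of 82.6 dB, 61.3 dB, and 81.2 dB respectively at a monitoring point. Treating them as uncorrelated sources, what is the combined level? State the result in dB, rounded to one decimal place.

Incoherent sources combine by intensity addition: L_total = 10·log₁₀(Σ 10^(L_i/10)).
Σ 10^(L/10) = 10^(82.6/10) + 10^(61.3/10) + 10^(81.2/10) = 3.151e+08.
L_total = 10·log₁₀(3.151e+08) = 84.99 dB.

85.0 dB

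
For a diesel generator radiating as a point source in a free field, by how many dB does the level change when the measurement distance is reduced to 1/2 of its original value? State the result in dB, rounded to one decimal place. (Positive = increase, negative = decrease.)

+6.0 dB

A point source loses 6 dB per doubling of distance; generally ΔL = −20·log₁₀(r₂/r₁).
ΔL = −20·log₁₀(0.5) = +6.02 dB.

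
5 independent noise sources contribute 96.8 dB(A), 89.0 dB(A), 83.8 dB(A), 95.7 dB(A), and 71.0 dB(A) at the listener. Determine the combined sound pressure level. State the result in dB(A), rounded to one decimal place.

Incoherent sources combine by intensity addition: L_total = 10·log₁₀(Σ 10^(L_i/10)).
Σ 10^(L/10) = 10^(96.8/10) + 10^(89.0/10) + 10^(83.8/10) + 10^(95.7/10) + 10^(71.0/10) = 9.548e+09.
L_total = 10·log₁₀(9.548e+09) = 99.80 dB(A).

99.8 dB(A)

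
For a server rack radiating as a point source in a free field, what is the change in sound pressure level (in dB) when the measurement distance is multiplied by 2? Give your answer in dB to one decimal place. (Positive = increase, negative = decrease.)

-6.0 dB

Point-source spreading: ΔL = −20·log₁₀(r₂/r₁).
ΔL = −20·log₁₀(2) = -6.02 dB.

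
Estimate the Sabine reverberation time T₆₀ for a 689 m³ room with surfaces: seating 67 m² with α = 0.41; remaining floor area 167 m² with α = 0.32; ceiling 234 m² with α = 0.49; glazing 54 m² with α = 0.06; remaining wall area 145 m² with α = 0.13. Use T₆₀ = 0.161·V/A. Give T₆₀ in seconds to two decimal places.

0.51 s

Total absorption A = 67·0.41 + 167·0.32 + 234·0.49 + 54·0.06 + 145·0.13 = 217.66 m² sabins.
T₆₀ = 0.161·V/A = 0.161·689/217.66 = 0.510 s.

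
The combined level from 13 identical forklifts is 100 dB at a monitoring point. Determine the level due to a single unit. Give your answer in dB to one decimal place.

For N identical incoherent sources L_total = L₁ + 10·log₁₀ N, so L₁ = 100 − 10·log₁₀(13) = 100 − 11.139.

88.9 dB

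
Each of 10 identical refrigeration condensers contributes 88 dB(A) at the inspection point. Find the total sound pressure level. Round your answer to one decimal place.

N identical incoherent sources raise the level by 10·log₁₀ N.
L_total = 88 + 10·log₁₀(10) = 88 + 10.000 = 98.00 dB(A).

98.0 dB(A)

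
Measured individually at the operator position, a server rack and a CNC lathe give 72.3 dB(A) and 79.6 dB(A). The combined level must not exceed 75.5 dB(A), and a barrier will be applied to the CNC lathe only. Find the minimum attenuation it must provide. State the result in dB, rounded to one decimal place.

6.9 dB

Everything except the CNC lathe sums to 10^(72.3/10) = 1.698e+07 in linear terms, 72.30 dB(A).
To meet 75.5 dB(A) overall, the treated CNC lathe may contribute at most 10^(75.5/10) − 1.698e+07 = 1.850e+07, i.e. 72.67 dB(A).
Required insertion loss = 79.6 − 72.67 = 6.93 dB.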